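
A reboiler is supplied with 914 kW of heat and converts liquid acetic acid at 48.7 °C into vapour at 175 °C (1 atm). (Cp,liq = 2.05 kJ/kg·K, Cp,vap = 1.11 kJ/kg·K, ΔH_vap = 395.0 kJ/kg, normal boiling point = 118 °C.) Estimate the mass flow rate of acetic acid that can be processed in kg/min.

Δh = 2.05×(118−48.7) + 395.0 + 1.11×(175−118) = 600.33 kJ/kg
Q = 914 kW = 914 kJ/s = 54840 kJ/min
ṁ = Q/Δh = 54840 / 600.33 = 91.349 kg/min

ṁ = 91.3 kg/min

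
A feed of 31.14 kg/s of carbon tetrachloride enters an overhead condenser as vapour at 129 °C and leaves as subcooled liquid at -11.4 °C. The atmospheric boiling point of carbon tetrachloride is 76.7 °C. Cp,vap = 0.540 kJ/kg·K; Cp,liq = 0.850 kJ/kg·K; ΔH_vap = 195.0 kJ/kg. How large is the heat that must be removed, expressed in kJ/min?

vapour 129→76.7 °C: -28.242 kJ/kg
condensation at 76.7 °C: -195 kJ/kg
liquid 76.7→-11.4 °C: -74.885 kJ/kg
Δh = -28.242 + -195 + -74.885 = -298.13 kJ/kg
Q = ṁ·Δh = 31.14 kg/s × -298.13 kJ/kg = -9283.7 kJ/s
|Q| = 9283.7 kW = 557020 kJ/min

Q_c = 557000 kJ/min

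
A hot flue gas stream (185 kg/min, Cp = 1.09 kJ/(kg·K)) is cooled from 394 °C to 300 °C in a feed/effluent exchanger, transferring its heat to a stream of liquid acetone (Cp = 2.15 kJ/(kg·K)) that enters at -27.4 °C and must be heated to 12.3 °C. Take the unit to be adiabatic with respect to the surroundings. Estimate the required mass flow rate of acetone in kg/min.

Heat released by hot stream: Q = 185 × 1.09 × (394 − 300) = 18955 kJ/min
Energy balance on cold side (adiabatic exchanger): Q = ṁ_c·Cp_c·(T_c,out − T_c,in)
ṁ_c = 18955 / [2.15 × (12.3 − -27.4)] = 222.07 kg/min

ṁ_c = 222 kg/min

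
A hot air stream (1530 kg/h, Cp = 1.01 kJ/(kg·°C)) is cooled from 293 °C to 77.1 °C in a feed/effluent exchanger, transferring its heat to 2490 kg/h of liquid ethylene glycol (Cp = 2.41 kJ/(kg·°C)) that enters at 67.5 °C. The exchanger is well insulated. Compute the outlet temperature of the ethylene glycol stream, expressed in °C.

Heat released by hot stream: Q = 1530 × 1.01 × (293 − 77.1) = 333630 kJ/h
Energy balance on cold side (adiabatic exchanger): Q = ṁ_c·Cp_c·(T_c,out − T_c,in)
T_c,out = 67.5 + 333630/(2490 × 2.41) = 123.1 °C

T_c,out = 123 °C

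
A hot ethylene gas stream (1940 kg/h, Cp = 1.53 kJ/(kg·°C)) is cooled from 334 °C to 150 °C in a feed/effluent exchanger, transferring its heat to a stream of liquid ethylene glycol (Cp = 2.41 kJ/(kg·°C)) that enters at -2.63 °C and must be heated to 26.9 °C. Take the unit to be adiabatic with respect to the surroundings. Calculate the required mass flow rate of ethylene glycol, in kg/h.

ṁ_c = 7670 kg/h

Heat released by hot stream: Q = 1940 × 1.53 × (334 − 150) = 546150 kJ/h
Energy balance on cold side (adiabatic exchanger): Q = ṁ_c·Cp_c·(T_c,out − T_c,in)
ṁ_c = 546150 / [2.41 × (26.9 − -2.63)] = 7674.2 kg/h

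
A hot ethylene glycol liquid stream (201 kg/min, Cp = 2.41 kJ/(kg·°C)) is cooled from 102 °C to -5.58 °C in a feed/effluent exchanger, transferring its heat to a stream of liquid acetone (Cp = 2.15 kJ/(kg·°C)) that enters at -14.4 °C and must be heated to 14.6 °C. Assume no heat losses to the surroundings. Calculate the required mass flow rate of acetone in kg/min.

ṁ_c = 836 kg/min

Heat released by hot stream: Q = 201 × 2.41 × (102 − -5.58) = 52113 kJ/min
Energy balance on cold side (adiabatic exchanger): Q = ṁ_c·Cp_c·(T_c,out − T_c,in)
ṁ_c = 52113 / [2.15 × (14.6 − -14.4)] = 835.81 kg/min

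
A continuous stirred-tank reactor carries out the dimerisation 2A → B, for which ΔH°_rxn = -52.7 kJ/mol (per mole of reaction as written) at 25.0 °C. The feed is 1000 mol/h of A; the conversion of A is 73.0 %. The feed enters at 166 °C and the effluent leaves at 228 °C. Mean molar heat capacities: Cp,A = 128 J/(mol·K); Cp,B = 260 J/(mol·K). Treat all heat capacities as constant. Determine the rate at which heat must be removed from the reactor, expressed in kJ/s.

Q_out = 3.06 kJ/s

Extent of reaction ξ = 0.730 × 1000 / 2 = 365 mol/h
Reaction term: ξ·ΔH°_rxn = 365 × -52.7 = -19236 kJ/h
Sensible, feed 166→25 °C: -18048 kJ/h
Outlet flows (mol/h): A 270, B 365
Sensible, products 25→228 °C: 26280 kJ/h
Q = ΔH = -11003 kJ/h = -3.0564 kW
Heat removed = 3.0564 kJ/s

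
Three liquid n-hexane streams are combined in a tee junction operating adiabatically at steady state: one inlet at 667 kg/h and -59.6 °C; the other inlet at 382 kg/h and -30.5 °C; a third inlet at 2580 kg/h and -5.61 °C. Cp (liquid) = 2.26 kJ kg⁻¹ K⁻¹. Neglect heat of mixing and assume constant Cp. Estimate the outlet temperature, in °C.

Energy balance with Q = 0: Σ ṁᵢCp,ᵢ(T_out − Tᵢ) = 0
Σ ṁᵢCp,ᵢTᵢ = 667×2.26×-59.6 + 382×2.26×-30.5 + 2580×2.26×-5.61 = -148880
Σ ṁᵢCp,ᵢ = 667×2.26 + 382×2.26 + 2580×2.26 = 8201.5
T_out = -148880 / 8201.5 = -18.153 °C

T_out = -18.2 °C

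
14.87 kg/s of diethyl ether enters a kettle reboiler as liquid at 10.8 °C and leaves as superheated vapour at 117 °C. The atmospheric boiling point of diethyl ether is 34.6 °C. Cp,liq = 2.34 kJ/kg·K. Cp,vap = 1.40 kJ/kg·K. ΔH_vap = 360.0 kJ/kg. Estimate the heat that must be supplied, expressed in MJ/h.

Q = 28400 MJ/h

liquid 10.8→34.6 °C: 55.692 kJ/kg
vaporisation at 34.6 °C: 360 kJ/kg
vapour 34.6→117 °C: 115.36 kJ/kg
Δh = 55.692 + 360 + 115.36 = 531.05 kJ/kg
Q = ṁ·Δh = 14.87 kg/s × 531.05 kJ/kg = 7896.7 kJ/s
|Q| = 7896.7 kW = 28428 MJ/h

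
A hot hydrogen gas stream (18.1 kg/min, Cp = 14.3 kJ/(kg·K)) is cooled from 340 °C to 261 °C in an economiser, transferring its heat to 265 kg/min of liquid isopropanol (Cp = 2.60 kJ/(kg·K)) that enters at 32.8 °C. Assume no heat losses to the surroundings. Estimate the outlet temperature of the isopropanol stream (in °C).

T_c,out = 62.5 °C

Heat released by hot stream: Q = 18.1 × 14.3 × (340 − 261) = 20448 kJ/min
Energy balance on cold side (adiabatic exchanger): Q = ṁ_c·Cp_c·(T_c,out − T_c,in)
T_c,out = 32.8 + 20448/(265 × 2.60) = 62.477 °C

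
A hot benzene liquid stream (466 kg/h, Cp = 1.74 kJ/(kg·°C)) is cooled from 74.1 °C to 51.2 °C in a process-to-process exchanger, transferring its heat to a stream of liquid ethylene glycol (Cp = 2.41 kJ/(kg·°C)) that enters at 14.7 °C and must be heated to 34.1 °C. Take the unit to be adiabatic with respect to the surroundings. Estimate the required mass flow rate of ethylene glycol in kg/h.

Heat released by hot stream: Q = 466 × 1.74 × (74.1 − 51.2) = 18568 kJ/h
Energy balance on cold side (adiabatic exchanger): Q = ṁ_c·Cp_c·(T_c,out − T_c,in)
ṁ_c = 18568 / [2.41 × (34.1 − 14.7)] = 397.15 kg/h

ṁ_c = 397 kg/h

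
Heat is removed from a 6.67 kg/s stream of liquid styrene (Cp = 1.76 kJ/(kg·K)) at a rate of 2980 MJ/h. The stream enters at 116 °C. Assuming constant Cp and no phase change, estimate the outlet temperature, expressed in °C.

Q = 2980 MJ/h = 827.78 kJ/s
ΔT = Q/(ṁ·Cp) = 827.78/(6.67×1.76) = 70.514 K
T_out = 116 − 70.514 = 45.486 °C

T_out = 45.5 °C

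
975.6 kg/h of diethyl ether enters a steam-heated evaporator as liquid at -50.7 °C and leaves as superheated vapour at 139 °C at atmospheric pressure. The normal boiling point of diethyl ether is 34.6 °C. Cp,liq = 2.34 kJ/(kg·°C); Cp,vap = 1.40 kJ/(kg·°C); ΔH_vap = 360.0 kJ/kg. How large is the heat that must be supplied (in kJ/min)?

Q = 11500 kJ/min

liquid -50.7→34.6 °C: 199.6 kJ/kg
vaporisation at 34.6 °C: 360 kJ/kg
vapour 34.6→139 °C: 146.16 kJ/kg
Δh = 199.6 + 360 + 146.16 = 705.76 kJ/kg
Q = ṁ·Δh = 975.6 kg/h × 705.76 kJ/kg = 688540 kJ/h
|Q| = 191.26 kW = 11476 kJ/min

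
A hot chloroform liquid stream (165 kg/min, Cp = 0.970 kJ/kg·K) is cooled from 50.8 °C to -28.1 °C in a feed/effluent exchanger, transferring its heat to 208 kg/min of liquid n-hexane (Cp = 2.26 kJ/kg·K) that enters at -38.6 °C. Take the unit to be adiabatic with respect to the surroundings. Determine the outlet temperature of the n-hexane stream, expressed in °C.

Heat released by hot stream: Q = 165 × 0.970 × (50.8 − -28.1) = 12628 kJ/min
Energy balance on cold side (adiabatic exchanger): Q = ṁ_c·Cp_c·(T_c,out − T_c,in)
T_c,out = -38.6 + 12628/(208 × 2.26) = -11.737 °C

T_c,out = -11.7 °C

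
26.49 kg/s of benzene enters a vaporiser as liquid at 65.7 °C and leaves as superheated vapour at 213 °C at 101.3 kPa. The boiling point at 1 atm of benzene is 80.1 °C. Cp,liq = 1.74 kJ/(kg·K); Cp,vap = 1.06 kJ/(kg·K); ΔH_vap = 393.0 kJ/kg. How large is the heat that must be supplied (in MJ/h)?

Q = 53300 MJ/h

liquid 65.7→80.1 °C: 25.056 kJ/kg
vaporisation at 80.1 °C: 393 kJ/kg
vapour 80.1→213 °C: 140.87 kJ/kg
Δh = 25.056 + 393 + 140.87 = 558.93 kJ/kg
Q = ṁ·Δh = 26.49 kg/s × 558.93 kJ/kg = 14806 kJ/s
|Q| = 14806 kW = 53302 MJ/h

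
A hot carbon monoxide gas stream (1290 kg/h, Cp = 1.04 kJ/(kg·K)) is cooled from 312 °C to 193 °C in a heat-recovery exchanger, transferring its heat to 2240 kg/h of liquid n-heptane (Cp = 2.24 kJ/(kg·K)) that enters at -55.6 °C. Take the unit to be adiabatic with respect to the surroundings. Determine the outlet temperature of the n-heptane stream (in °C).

T_c,out = -23.8 °C

Heat released by hot stream: Q = 1290 × 1.04 × (312 − 193) = 159650 kJ/h
Energy balance on cold side (adiabatic exchanger): Q = ṁ_c·Cp_c·(T_c,out − T_c,in)
T_c,out = -55.6 + 159650/(2240 × 2.24) = -23.782 °C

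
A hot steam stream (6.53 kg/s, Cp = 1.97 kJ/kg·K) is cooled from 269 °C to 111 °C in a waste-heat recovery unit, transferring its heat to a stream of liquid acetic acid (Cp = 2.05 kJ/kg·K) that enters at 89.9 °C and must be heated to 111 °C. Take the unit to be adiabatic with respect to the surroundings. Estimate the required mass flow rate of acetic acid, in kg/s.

ṁ_c = 47.0 kg/s

Heat released by hot stream: Q = 6.53 × 1.97 × (269 − 111) = 2032.5 kJ/s
Energy balance on cold side (adiabatic exchanger): Q = ṁ_c·Cp_c·(T_c,out − T_c,in)
ṁ_c = 2032.5 / [2.05 × (111 − 89.9)] = 46.989 kg/s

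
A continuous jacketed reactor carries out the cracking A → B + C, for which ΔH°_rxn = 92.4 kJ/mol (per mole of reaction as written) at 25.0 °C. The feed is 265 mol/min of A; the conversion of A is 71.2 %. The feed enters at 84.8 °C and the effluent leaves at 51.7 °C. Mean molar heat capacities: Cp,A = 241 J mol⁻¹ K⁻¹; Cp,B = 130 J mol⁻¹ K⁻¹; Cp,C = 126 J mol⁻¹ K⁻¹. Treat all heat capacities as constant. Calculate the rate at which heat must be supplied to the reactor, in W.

Q_in = 257000 W

Extent of reaction ξ = 0.712 × 265 = 188.68 mol/min
Reaction term: ξ·ΔH°_rxn = 188.68 × 92.4 = 17434 kJ/min
Sensible, feed 84.8→25 °C: -3819.1 kJ/min
Outlet flows (mol/min): A 76.32, B 188.68, C 188.68
Sensible, products 25→51.7 °C: 1780.8 kJ/min
Q = ΔH = 15396 kJ/min = 256.59 kW
Heat supplied = 256590 W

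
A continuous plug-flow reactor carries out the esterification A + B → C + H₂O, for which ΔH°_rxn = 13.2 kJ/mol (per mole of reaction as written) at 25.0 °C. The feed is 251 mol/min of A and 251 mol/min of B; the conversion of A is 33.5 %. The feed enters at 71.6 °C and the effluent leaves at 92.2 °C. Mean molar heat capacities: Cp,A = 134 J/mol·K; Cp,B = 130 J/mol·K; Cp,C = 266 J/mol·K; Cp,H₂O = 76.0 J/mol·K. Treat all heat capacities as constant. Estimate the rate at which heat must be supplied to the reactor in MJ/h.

Q_in = 175 MJ/h

Extent of reaction ξ = 0.335 × 251 = 84.085 mol/min
Reaction term: ξ·ΔH°_rxn = 84.085 × 13.2 = 1109.9 kJ/min
Sensible, feed 71.6→25 °C: -3087.9 kJ/min
Outlet flows (mol/min): A 166.91, B 166.91, C 84.085, H₂O 84.085
Sensible, products 25→92.2 °C: 4893.7 kJ/min
Q = ΔH = 2915.7 kJ/min = 48.595 kW
Heat supplied = 174.94 MJ/h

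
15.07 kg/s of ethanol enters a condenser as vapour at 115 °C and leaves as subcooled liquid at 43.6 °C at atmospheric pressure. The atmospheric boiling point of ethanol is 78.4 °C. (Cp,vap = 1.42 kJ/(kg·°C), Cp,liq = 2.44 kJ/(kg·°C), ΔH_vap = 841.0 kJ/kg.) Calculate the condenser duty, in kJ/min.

vapour 115→78.4 °C: -51.972 kJ/kg
condensation at 78.4 °C: -841 kJ/kg
liquid 78.4→43.6 °C: -84.912 kJ/kg
Δh = -51.972 + -841 + -84.912 = -977.88 kJ/kg
Q = ṁ·Δh = 15.07 kg/s × -977.88 kJ/kg = -14737 kJ/s
|Q| = 14737 kW = 884200 kJ/min

Q_c = 884000 kJ/min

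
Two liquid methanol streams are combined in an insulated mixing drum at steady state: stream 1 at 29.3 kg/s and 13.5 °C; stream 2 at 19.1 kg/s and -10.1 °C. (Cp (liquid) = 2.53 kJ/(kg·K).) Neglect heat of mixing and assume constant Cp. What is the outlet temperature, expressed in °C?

Energy balance with Q = 0: Σ ṁᵢCp,ᵢ(T_out − Tᵢ) = 0
T_out = Σ ṁᵢCp,ᵢTᵢ / Σ ṁᵢCp,ᵢ
      = 512.68 / 122.45 = 4.1868 °C

T_out = 4.19 °C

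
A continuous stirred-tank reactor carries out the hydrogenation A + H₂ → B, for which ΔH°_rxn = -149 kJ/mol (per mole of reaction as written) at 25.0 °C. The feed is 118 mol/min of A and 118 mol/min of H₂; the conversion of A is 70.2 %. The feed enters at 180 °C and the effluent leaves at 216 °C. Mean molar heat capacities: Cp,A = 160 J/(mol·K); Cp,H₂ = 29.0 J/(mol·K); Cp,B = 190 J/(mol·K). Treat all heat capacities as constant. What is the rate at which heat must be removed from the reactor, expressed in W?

Extent of reaction ξ = 0.702 × 118 = 82.836 mol/min
Reaction term: ξ·ΔH°_rxn = 82.836 × -149 = -12343 kJ/min
Sensible, feed 180→25 °C: -3456.8 kJ/min
Outlet flows (mol/min): A 35.164, H₂ 35.164, B 82.836
Sensible, products 25→216 °C: 4275.5 kJ/min
Q = ΔH = -11524 kJ/min = -192.06 kW
Heat removed = 192060 W

Q_out = 192000 W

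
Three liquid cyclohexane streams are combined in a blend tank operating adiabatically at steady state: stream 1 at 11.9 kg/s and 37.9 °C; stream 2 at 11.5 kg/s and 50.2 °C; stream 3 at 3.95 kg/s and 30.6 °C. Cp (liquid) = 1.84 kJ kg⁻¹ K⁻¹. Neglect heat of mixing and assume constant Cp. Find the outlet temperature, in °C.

T_out = 42.0 °C

Energy balance with Q = 0: Σ ṁᵢCp,ᵢ(T_out − Tᵢ) = 0
Σ ṁᵢCp,ᵢTᵢ = 11.9×1.84×37.9 + 11.5×1.84×50.2 + 3.95×1.84×30.6 = 2114.5
Σ ṁᵢCp,ᵢ = 11.9×1.84 + 11.5×1.84 + 3.95×1.84 = 50.324
T_out = 2114.5 / 50.324 = 42.018 °C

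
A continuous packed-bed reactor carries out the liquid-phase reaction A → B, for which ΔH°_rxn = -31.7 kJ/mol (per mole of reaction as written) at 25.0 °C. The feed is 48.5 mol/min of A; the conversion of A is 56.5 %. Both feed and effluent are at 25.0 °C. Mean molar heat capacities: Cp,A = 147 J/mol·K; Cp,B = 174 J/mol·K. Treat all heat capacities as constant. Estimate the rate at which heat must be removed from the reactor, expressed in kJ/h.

Extent of reaction ξ = 0.565 × 48.5 = 27.402 mol/min
Reaction term: ξ·ΔH°_rxn = 27.402 × -31.7 = -868.66 kJ/min
Q = ΔH = -868.66 kJ/min = -14.478 kW
Heat removed = 52120 kJ/h

Q_out = 52100 kJ/h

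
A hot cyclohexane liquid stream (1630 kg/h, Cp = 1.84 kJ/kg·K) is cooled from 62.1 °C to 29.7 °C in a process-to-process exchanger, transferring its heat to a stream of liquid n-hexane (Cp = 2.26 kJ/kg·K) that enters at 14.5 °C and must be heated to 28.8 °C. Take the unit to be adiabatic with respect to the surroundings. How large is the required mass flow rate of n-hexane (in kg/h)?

Heat released by hot stream: Q = 1630 × 1.84 × (62.1 − 29.7) = 97174 kJ/h
Energy balance on cold side (adiabatic exchanger): Q = ṁ_c·Cp_c·(T_c,out − T_c,in)
ṁ_c = 97174 / [2.26 × (28.8 − 14.5)] = 3006.8 kg/h

ṁ_c = 3010 kg/h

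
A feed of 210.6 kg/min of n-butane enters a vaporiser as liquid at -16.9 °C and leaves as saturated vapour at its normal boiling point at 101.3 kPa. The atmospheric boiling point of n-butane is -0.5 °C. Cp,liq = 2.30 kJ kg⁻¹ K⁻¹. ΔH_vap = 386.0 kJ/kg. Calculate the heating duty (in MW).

liquid -16.9→-0.5 °C: 37.72 kJ/kg
vaporisation at -0.5 °C: 386 kJ/kg
Δh = 37.72 + 386 = 423.72 kJ/kg
Q = ṁ·Δh = 210.6 kg/min × 423.72 kJ/kg = 89235 kJ/min
|Q| = 1487.3 kW = 1.4873 MW

Q = 1.49 MW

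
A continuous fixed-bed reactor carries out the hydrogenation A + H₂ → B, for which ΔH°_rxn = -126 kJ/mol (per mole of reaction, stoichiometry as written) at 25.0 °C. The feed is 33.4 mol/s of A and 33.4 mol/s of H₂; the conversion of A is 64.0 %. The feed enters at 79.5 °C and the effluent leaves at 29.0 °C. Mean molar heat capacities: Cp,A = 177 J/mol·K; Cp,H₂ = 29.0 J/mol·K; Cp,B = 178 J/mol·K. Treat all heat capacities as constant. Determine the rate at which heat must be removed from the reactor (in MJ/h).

Q_out = 11000 MJ/h

Extent of reaction ξ = 0.640 × 33.4 = 21.376 mol/s
Reaction term: ξ·ΔH°_rxn = 21.376 × -126 = -2693.4 kJ/s
Sensible, feed 79.5→25 °C: -374.98 kJ/s
Outlet flows (mol/s): A 12.024, H₂ 12.024, B 21.376
Sensible, products 25→29.0 °C: 25.127 kJ/s
Q = ΔH = -3043.2 kJ/s = -3043.2 kW
Heat removed = 10956 MJ/h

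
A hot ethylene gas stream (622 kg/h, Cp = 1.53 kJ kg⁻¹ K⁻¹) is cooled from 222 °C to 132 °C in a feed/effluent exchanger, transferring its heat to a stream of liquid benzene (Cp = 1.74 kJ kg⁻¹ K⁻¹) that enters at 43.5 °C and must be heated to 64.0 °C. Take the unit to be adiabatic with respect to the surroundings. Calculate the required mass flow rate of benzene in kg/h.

ṁ_c = 2400 kg/h

Heat released by hot stream: Q = 622 × 1.53 × (222 − 132) = 85649 kJ/h
Energy balance on cold side (adiabatic exchanger): Q = ṁ_c·Cp_c·(T_c,out − T_c,in)
ṁ_c = 85649 / [1.74 × (64.0 − 43.5)] = 2401.2 kg/h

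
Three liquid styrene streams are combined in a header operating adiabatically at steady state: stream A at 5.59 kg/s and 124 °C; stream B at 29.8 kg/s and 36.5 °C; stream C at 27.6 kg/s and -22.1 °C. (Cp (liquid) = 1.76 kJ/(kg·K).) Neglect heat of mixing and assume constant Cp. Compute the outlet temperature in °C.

Adiabatic, steady state ⇒ Σ ṁᵢCp,ᵢ(T_out − Tᵢ) = 0
T_out = Σ ṁᵢCp,ᵢTᵢ / Σ ṁᵢCp,ᵢ
      = 2060.8 / 110.86 = 18.589 °C

T_out = 18.6 °C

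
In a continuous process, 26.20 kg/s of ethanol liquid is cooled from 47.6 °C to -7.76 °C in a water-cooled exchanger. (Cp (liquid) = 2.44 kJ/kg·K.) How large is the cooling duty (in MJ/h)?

Q = ṁ·Cp·ΔT = 26.20 × 2.44 × (-7.76 − 47.6) = -3539.1 kJ/s
Cooling duty = 12741 MJ/h

Q_c = 12700 MJ/h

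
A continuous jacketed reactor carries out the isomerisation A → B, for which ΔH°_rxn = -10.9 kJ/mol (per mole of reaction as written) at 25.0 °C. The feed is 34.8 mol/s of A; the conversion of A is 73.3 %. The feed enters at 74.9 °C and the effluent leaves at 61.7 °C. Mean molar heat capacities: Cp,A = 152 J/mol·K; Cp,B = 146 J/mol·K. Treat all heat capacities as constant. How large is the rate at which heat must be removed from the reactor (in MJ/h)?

Extent of reaction ξ = 0.733 × 34.8 = 25.508 mol/s
Reaction term: ξ·ΔH°_rxn = 25.508 × -10.9 = -278.04 kJ/s
Sensible, feed 74.9→25 °C: -263.95 kJ/s
Outlet flows (mol/s): A 9.2916, B 25.508
Sensible, products 25→61.7 °C: 188.51 kJ/s
Q = ΔH = -353.48 kJ/s = -353.48 kW
Heat removed = 1272.5 MJ/h

Q_out = 1270 MJ/h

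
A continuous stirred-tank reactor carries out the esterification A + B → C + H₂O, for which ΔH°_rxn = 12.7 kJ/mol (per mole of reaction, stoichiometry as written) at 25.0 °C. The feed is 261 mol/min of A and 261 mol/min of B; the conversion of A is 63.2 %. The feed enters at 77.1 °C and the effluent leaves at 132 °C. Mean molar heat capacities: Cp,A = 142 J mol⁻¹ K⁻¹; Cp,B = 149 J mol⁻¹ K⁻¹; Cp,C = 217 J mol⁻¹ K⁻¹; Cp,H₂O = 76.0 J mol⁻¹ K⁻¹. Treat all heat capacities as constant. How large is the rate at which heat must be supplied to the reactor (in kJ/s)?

Q_in = 105 kJ/s

Extent of reaction ξ = 0.632 × 261 = 164.95 mol/min
Reaction term: ξ·ΔH°_rxn = 164.95 × 12.7 = 2094.9 kJ/min
Sensible, feed 77.1→25 °C: -3957 kJ/min
Outlet flows (mol/min): A 96.048, B 96.048, C 164.95, H₂O 164.95
Sensible, products 25→132 °C: 8162.1 kJ/min
Q = ΔH = 6299.9 kJ/min = 105 kW
Heat supplied = 105 kJ/s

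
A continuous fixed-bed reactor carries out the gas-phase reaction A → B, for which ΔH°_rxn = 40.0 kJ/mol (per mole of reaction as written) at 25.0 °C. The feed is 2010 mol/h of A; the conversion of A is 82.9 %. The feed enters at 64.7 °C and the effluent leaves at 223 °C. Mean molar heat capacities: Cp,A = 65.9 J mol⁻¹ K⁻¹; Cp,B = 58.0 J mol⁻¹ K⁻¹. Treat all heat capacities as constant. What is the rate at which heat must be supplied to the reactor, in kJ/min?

Extent of reaction ξ = 0.829 × 2010 = 1666.3 mol/h
Reaction term: ξ·ΔH°_rxn = 1666.3 × 40.0 = 66652 kJ/h
Sensible, feed 64.7→25 °C: -5258.6 kJ/h
Outlet flows (mol/h): A 343.71, B 1666.3
Sensible, products 25→223 °C: 23620 kJ/h
Q = ΔH = 85013 kJ/h = 23.615 kW
Heat supplied = 1416.9 kJ/min

Q_in = 1420 kJ/min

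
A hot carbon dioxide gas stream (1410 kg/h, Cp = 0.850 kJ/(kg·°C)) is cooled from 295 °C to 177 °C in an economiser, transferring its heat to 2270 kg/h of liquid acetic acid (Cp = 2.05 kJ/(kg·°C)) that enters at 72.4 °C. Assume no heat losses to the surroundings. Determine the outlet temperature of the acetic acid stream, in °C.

Heat released by hot stream: Q = 1410 × 0.850 × (295 − 177) = 141420 kJ/h
Energy balance on cold side (adiabatic exchanger): Q = ṁ_c·Cp_c·(T_c,out − T_c,in)
T_c,out = 72.4 + 141420/(2270 × 2.05) = 102.79 °C

T_c,out = 103 °C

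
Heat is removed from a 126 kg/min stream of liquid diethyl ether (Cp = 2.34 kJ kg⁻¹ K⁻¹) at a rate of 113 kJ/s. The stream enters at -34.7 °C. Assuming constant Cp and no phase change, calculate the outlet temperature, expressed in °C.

Q = 113 kJ/s = 6780 kJ/min
ΔT = Q/(ṁ·Cp) = 6780/(126×2.34) = 22.996 K
T_out = -34.7 − 22.996 = -57.696 °C

T_out = -57.7 °C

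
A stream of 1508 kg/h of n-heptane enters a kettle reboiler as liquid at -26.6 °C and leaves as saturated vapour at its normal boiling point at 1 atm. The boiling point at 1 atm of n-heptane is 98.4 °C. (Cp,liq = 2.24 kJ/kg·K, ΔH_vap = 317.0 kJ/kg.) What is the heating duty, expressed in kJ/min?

Q = 15000 kJ/min

liquid -26.6→98.4 °C: 280 kJ/kg
vaporisation at 98.4 °C: 317 kJ/kg
Δh = 280 + 317 = 597 kJ/kg
Q = ṁ·Δh = 1508 kg/h × 597 kJ/kg = 900280 kJ/h
|Q| = 250.08 kW = 15005 kJ/min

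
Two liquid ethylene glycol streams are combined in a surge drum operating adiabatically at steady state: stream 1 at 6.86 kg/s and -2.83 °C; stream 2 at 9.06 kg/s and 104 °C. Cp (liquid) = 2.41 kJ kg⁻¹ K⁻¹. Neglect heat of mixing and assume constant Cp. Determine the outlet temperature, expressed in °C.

T_out = 58.0 °C

Energy balance with Q = 0: Σ ṁᵢCp,ᵢ(T_out − Tᵢ) = 0
T_out = Σ ṁᵢCp,ᵢTᵢ / Σ ṁᵢCp,ᵢ
      = 2224 / 38.367 = 57.966 °C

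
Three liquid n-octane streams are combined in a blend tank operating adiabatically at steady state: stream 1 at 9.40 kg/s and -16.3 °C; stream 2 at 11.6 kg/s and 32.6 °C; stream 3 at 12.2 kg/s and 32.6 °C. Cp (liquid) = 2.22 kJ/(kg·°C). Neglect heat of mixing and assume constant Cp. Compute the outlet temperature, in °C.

Adiabatic, steady state ⇒ Σ ṁᵢCp,ᵢ(T_out − Tᵢ) = 0
Σ ṁᵢCp,ᵢTᵢ = 9.40×2.22×-16.3 + 11.6×2.22×32.6 + 12.2×2.22×32.6 = 1382.3
Σ ṁᵢCp,ᵢ = 9.40×2.22 + 11.6×2.22 + 12.2×2.22 = 73.704
T_out = 1382.3 / 73.704 = 18.755 °C

T_out = 18.8 °C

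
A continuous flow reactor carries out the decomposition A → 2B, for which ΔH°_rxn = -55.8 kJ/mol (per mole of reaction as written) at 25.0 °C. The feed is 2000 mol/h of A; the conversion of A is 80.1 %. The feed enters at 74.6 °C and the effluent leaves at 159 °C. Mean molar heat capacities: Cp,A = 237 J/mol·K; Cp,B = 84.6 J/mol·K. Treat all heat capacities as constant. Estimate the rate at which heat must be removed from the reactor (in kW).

Extent of reaction ξ = 0.801 × 2000 = 1602 mol/h
Reaction term: ξ·ΔH°_rxn = 1602 × -55.8 = -89392 kJ/h
Sensible, feed 74.6→25 °C: -23510 kJ/h
Outlet flows (mol/h): A 398, B 3204
Sensible, products 25→159 °C: 48962 kJ/h
Q = ΔH = -63940 kJ/h = -17.761 kW
Heat removed = 17.761 kW

Q_out = 17.8 kW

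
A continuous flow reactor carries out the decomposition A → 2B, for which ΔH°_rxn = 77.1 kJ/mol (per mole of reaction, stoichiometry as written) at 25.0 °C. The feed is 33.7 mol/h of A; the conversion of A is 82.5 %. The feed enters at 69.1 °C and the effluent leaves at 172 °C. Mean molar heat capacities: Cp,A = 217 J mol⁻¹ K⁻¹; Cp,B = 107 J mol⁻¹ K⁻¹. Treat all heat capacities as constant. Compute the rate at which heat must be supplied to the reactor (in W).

Extent of reaction ξ = 0.825 × 33.7 = 27.803 mol/h
Reaction term: ξ·ΔH°_rxn = 27.803 × 77.1 = 2143.6 kJ/h
Sensible, feed 69.1→25 °C: -322.5 kJ/h
Outlet flows (mol/h): A 5.8975, B 55.605
Sensible, products 25→172 °C: 1062.7 kJ/h
Q = ΔH = 2883.8 kJ/h = 0.80106 kW
Heat supplied = 801.06 W

Q_in = 801 W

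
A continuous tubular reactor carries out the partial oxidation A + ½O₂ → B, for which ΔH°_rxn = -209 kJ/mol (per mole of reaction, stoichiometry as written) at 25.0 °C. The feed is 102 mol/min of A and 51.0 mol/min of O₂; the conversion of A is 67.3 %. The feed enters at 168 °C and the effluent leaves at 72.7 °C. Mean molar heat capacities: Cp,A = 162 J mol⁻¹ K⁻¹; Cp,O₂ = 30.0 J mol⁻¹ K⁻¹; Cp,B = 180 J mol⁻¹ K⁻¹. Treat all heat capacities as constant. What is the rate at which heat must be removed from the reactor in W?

Extent of reaction ξ = 0.673 × 102 = 68.646 mol/min
Reaction term: ξ·ΔH°_rxn = 68.646 × -209 = -14347 kJ/min
Sensible, feed 168→25 °C: -2581.7 kJ/min
Outlet flows (mol/min): A 33.354, O₂ 16.677, B 68.646
Sensible, products 25→72.7 °C: 871 kJ/min
Q = ΔH = -16058 kJ/min = -267.63 kW
Heat removed = 267630 W

Q_out = 268000 W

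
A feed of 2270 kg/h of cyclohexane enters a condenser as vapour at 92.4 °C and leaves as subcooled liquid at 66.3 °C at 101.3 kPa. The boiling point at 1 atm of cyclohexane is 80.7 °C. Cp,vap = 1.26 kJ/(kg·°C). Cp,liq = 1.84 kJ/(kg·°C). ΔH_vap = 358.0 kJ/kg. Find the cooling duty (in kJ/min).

vapour 92.4→80.7 °C: -14.742 kJ/kg
condensation at 80.7 °C: -358 kJ/kg
liquid 80.7→66.3 °C: -26.496 kJ/kg
Δh = -14.742 + -358 + -26.496 = -399.24 kJ/kg
Q = ṁ·Δh = 2270 kg/h × -399.24 kJ/kg = -906270 kJ/h
|Q| = 251.74 kW = 15105 kJ/min

Q_c = 15100 kJ/min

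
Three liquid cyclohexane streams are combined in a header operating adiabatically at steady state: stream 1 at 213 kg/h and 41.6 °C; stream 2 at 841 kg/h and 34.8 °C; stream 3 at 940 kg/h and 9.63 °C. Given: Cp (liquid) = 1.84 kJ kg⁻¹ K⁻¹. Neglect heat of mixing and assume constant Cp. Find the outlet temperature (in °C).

No heat crosses the boundary, so H_out = H_in.
T_out = Σ ṁᵢCp,ᵢTᵢ / Σ ṁᵢCp,ᵢ
      = 86811 / 3669 = 23.661 °C

T_out = 23.7 °C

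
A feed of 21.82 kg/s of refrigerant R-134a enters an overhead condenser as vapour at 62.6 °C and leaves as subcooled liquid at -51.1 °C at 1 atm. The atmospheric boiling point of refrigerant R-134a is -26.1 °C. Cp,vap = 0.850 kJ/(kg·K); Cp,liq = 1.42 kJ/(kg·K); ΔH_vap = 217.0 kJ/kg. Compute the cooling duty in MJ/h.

Q_c = 25800 MJ/h

vapour 62.6→-26.1 °C: -75.395 kJ/kg
condensation at -26.1 °C: -217 kJ/kg
liquid -26.1→-51.1 °C: -35.5 kJ/kg
Δh = -75.395 + -217 + -35.5 = -327.89 kJ/kg
Q = ṁ·Δh = 21.82 kg/s × -327.89 kJ/kg = -7154.7 kJ/s
|Q| = 7154.7 kW = 25757 MJ/h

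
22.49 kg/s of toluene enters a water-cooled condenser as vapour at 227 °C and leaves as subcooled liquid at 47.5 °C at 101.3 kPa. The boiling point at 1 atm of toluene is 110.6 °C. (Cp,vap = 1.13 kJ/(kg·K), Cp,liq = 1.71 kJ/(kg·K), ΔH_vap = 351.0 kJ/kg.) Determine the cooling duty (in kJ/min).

Q_c = 797000 kJ/min

vapour 227→110.6 °C: -131.53 kJ/kg
condensation at 110.6 °C: -351 kJ/kg
liquid 110.6→47.5 °C: -107.9 kJ/kg
Δh = -131.53 + -351 + -107.9 = -590.43 kJ/kg
Q = ṁ·Δh = 22.49 kg/s × -590.43 kJ/kg = -13279 kJ/s
|Q| = 13279 kW = 796730 kJ/min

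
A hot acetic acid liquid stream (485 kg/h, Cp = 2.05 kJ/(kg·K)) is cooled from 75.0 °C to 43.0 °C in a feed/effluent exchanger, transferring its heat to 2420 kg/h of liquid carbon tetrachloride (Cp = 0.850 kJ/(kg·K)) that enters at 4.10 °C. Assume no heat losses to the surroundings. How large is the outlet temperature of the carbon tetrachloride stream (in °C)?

Heat released by hot stream: Q = 485 × 2.05 × (75.0 − 43.0) = 31816 kJ/h
Energy balance on cold side (adiabatic exchanger): Q = ṁ_c·Cp_c·(T_c,out − T_c,in)
T_c,out = 4.10 + 31816/(2420 × 0.850) = 19.567 °C

T_c,out = 19.6 °C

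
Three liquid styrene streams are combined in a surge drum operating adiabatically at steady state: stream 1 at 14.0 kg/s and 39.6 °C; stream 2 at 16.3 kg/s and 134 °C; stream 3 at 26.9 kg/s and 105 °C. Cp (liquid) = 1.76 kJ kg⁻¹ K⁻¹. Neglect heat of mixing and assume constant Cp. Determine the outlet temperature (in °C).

Adiabatic, steady state ⇒ Σ ṁᵢCp,ᵢ(T_out − Tᵢ) = 0
T_out = Σ ṁᵢCp,ᵢTᵢ / Σ ṁᵢCp,ᵢ
      = 9791.1 / 100.67 = 97.257 °C

T_out = 97.3 °C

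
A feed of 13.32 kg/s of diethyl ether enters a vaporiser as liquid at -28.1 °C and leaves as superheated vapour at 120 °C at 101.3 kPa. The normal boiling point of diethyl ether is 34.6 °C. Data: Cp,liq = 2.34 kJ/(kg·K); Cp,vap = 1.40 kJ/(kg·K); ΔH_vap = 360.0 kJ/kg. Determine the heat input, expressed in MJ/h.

liquid -28.1→34.6 °C: 146.72 kJ/kg
vaporisation at 34.6 °C: 360 kJ/kg
vapour 34.6→120 °C: 119.56 kJ/kg
Δh = 146.72 + 360 + 119.56 = 626.28 kJ/kg
Q = ṁ·Δh = 13.32 kg/s × 626.28 kJ/kg = 8342 kJ/s
|Q| = 8342 kW = 30031 MJ/h

Q = 30000 MJ/h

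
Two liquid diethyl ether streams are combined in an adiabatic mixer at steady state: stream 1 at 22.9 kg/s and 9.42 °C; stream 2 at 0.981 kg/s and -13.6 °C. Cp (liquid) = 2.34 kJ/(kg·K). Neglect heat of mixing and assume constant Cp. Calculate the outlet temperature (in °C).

Energy balance with Q = 0: Σ ṁᵢCp,ᵢ(T_out − Tᵢ) = 0
T_out = Σ ṁᵢCp,ᵢTᵢ / Σ ṁᵢCp,ᵢ
      = 473.56 / 55.882 = 8.4744 °C

T_out = 8.47 °C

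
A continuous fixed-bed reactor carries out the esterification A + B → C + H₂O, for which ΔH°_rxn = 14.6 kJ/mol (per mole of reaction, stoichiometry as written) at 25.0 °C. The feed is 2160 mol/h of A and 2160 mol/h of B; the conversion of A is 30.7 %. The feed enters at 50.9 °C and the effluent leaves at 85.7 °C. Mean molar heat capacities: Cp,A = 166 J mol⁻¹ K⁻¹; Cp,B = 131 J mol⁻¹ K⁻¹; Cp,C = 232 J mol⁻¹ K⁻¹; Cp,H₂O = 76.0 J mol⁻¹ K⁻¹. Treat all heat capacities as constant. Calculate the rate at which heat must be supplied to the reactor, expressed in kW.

Q_in = 9.01 kW

Extent of reaction ξ = 0.307 × 2160 = 663.12 mol/h
Reaction term: ξ·ΔH°_rxn = 663.12 × 14.6 = 9681.6 kJ/h
Sensible, feed 50.9→25 °C: -16615 kJ/h
Outlet flows (mol/h): A 1496.9, B 1496.9, C 663.12, H₂O 663.12
Sensible, products 25→85.7 °C: 39383 kJ/h
Q = ΔH = 32449 kJ/h = 9.0137 kW
Heat supplied = 9.0137 kW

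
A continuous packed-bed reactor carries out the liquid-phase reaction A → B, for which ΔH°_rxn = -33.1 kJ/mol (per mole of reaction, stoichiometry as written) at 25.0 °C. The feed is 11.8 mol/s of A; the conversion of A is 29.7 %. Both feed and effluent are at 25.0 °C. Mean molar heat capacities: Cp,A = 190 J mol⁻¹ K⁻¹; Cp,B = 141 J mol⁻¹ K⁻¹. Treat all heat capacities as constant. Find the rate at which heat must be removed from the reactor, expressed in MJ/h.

Extent of reaction ξ = 0.297 × 11.8 = 3.5046 mol/s
Reaction term: ξ·ΔH°_rxn = 3.5046 × -33.1 = -116 kJ/s
Q = ΔH = -116 kJ/s = -116 kW
Heat removed = 417.61 MJ/h

Q_out = 418 MJ/h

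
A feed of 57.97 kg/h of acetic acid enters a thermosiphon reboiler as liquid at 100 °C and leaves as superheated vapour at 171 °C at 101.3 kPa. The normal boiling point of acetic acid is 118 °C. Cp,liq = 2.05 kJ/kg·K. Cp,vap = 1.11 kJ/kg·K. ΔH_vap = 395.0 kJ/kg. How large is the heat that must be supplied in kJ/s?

Q = 7.90 kJ/s

liquid 100→118 °C: 36.9 kJ/kg
vaporisation at 118 °C: 395 kJ/kg
vapour 118→171 °C: 58.83 kJ/kg
Δh = 36.9 + 395 + 58.83 = 490.73 kJ/kg
Q = ṁ·Δh = 57.97 kg/h × 490.73 kJ/kg = 28448 kJ/h
|Q| = 7.9021 kW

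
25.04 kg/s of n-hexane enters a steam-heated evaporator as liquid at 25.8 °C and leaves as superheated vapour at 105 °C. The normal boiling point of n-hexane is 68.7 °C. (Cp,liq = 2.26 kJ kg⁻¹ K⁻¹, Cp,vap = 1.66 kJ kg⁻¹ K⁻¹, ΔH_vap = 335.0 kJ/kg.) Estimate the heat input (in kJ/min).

liquid 25.8→68.7 °C: 96.954 kJ/kg
vaporisation at 68.7 °C: 335 kJ/kg
vapour 68.7→105 °C: 60.258 kJ/kg
Δh = 96.954 + 335 + 60.258 = 492.21 kJ/kg
Q = ṁ·Δh = 25.04 kg/s × 492.21 kJ/kg = 12325 kJ/s
|Q| = 12325 kW = 739500 kJ/min

Q = 739000 kJ/min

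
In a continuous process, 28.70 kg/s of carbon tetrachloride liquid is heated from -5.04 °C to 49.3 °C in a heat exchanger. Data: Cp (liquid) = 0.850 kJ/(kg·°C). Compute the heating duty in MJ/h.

Q = ṁ·Cp·ΔT = 28.70 × 0.850 × (49.3 − -5.04) = 1325.6 kJ/s
Heating duty = 4772.2 MJ/h

Q = 4770 MJ/h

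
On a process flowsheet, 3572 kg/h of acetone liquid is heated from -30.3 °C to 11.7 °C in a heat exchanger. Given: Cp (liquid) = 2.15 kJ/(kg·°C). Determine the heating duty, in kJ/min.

Q = ṁ·Cp·ΔT = 3572 × 2.15 × (11.7 − -30.3) = 322550 kJ/h
Converting: 322550 / 3600 s = 89.598 kW
Heating duty = 5375.9 kJ/min

Q = 5380 kJ/min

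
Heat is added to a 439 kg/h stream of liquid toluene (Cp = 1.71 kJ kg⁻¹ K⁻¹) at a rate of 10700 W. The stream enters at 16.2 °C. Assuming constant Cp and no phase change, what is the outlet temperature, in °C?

Q = 10700 W = 38520 kJ/h
ΔT = Q/(ṁ·Cp) = 38520/(439×1.71) = 51.313 K
T_out = 16.2 + 51.313 = 67.513 °C

T_out = 67.5 °C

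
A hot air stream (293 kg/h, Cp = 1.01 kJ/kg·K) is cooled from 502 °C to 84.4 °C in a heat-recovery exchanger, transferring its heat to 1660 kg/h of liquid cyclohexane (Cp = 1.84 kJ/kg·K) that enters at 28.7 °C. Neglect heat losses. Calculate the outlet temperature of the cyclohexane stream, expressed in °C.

T_c,out = 69.2 °C

Heat released by hot stream: Q = 293 × 1.01 × (502 − 84.4) = 123580 kJ/h
Energy balance on cold side (adiabatic exchanger): Q = ṁ_c·Cp_c·(T_c,out − T_c,in)
T_c,out = 28.7 + 123580/(1660 × 1.84) = 69.16 °C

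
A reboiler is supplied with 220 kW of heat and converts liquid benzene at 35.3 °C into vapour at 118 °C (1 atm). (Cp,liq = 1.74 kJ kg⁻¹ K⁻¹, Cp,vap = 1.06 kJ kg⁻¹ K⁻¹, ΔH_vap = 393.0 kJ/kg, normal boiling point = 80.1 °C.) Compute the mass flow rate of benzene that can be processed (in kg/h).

Δh = 1.74×(80.1−35.3) + 393.0 + 1.06×(118−80.1) = 511.13 kJ/kg
Q = 220 kW = 220 kJ/s = 792000 kJ/h
ṁ = Q/Δh = 792000 / 511.13 = 1549.5 kg/h

ṁ = 1550 kg/h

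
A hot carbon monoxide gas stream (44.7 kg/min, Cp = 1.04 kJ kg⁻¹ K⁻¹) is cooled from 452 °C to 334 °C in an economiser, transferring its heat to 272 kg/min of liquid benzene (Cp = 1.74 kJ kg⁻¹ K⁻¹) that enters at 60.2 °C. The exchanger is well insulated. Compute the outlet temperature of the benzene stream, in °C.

T_c,out = 71.8 °C

Heat released by hot stream: Q = 44.7 × 1.04 × (452 − 334) = 5485.6 kJ/min
Energy balance on cold side (adiabatic exchanger): Q = ṁ_c·Cp_c·(T_c,out − T_c,in)
T_c,out = 60.2 + 5485.6/(272 × 1.74) = 71.791 °C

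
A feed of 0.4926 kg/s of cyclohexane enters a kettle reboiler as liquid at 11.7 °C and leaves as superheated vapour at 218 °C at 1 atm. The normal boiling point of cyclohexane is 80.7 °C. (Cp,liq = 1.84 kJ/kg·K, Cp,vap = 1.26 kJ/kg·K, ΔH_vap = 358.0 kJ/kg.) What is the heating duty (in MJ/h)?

Q = 1170 MJ/h

liquid 11.7→80.7 °C: 126.96 kJ/kg
vaporisation at 80.7 °C: 358 kJ/kg
vapour 80.7→218 °C: 173 kJ/kg
Δh = 126.96 + 358 + 173 = 657.96 kJ/kg
Q = ṁ·Δh = 0.4926 kg/s × 657.96 kJ/kg = 324.11 kJ/s
|Q| = 324.11 kW = 1166.8 MJ/h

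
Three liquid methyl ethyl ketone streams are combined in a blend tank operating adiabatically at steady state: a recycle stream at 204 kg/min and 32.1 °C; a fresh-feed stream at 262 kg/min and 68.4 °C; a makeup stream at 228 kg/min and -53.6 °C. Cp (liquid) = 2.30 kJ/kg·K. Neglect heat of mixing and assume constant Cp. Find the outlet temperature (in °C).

No heat crosses the boundary, so H_out = H_in.
Σ ṁᵢCp,ᵢTᵢ = 204×2.30×32.1 + 262×2.30×68.4 + 228×2.30×-53.6 = 28171
Σ ṁᵢCp,ᵢ = 204×2.30 + 262×2.30 + 228×2.30 = 1596.2
T_out = 28171 / 1596.2 = 17.649 °C

T_out = 17.6 °C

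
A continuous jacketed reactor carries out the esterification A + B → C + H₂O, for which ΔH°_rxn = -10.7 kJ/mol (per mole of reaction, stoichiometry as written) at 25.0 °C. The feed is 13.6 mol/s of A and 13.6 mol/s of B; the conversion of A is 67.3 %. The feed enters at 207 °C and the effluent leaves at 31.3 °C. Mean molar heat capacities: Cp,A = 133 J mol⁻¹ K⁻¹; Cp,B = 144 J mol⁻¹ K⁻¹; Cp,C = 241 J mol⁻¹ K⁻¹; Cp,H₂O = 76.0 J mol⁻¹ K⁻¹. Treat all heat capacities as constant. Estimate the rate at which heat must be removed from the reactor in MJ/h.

Q_out = 2730 MJ/h

Extent of reaction ξ = 0.673 × 13.6 = 9.1528 mol/s
Reaction term: ξ·ΔH°_rxn = 9.1528 × -10.7 = -97.935 kJ/s
Sensible, feed 207→25 °C: -685.63 kJ/s
Outlet flows (mol/s): A 4.4472, B 4.4472, C 9.1528, H₂O 9.1528
Sensible, products 25→31.3 °C: 26.04 kJ/s
Q = ΔH = -757.53 kJ/s = -757.53 kW
Heat removed = 2727.1 MJ/h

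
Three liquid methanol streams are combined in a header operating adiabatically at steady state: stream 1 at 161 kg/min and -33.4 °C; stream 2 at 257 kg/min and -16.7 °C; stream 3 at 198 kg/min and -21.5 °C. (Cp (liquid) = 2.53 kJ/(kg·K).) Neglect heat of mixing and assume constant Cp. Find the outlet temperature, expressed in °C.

Adiabatic, steady state ⇒ Σ ṁᵢCp,ᵢ(T_out − Tᵢ) = 0
Σ ṁᵢCp,ᵢTᵢ = 161×2.53×-33.4 + 257×2.53×-16.7 + 198×2.53×-21.5 = -35234
Σ ṁᵢCp,ᵢ = 161×2.53 + 257×2.53 + 198×2.53 = 1558.5
T_out = -35234 / 1558.5 = -22.608 °C

T_out = -22.6 °C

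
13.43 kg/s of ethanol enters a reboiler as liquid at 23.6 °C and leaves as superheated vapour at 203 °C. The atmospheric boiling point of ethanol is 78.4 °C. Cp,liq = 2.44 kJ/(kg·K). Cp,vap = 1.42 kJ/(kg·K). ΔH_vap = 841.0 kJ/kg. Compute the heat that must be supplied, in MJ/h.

liquid 23.6→78.4 °C: 133.71 kJ/kg
vaporisation at 78.4 °C: 841 kJ/kg
vapour 78.4→203 °C: 176.93 kJ/kg
Δh = 133.71 + 841 + 176.93 = 1151.6 kJ/kg
Q = ṁ·Δh = 13.43 kg/s × 1151.6 kJ/kg = 15467 kJ/s
|Q| = 15467 kW = 55680 MJ/h

Q = 55700 MJ/h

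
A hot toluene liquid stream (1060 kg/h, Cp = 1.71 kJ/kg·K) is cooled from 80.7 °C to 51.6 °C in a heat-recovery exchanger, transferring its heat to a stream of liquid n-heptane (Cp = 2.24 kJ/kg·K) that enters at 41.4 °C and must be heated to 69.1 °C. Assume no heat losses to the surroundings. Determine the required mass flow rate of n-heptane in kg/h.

ṁ_c = 850 kg/h

Heat released by hot stream: Q = 1060 × 1.71 × (80.7 − 51.6) = 52747 kJ/h
Energy balance on cold side (adiabatic exchanger): Q = ṁ_c·Cp_c·(T_c,out − T_c,in)
ṁ_c = 52747 / [2.24 × (69.1 − 41.4)] = 850.09 kg/h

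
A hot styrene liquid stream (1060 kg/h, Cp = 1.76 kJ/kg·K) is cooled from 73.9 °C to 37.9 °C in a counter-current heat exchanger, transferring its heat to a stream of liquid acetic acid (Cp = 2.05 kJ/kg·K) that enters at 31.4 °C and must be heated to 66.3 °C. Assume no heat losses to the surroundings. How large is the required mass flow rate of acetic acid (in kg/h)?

ṁ_c = 939 kg/h

Heat released by hot stream: Q = 1060 × 1.76 × (73.9 − 37.9) = 67162 kJ/h
Energy balance on cold side (adiabatic exchanger): Q = ṁ_c·Cp_c·(T_c,out − T_c,in)
ṁ_c = 67162 / [2.05 × (66.3 − 31.4)] = 938.73 kg/h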